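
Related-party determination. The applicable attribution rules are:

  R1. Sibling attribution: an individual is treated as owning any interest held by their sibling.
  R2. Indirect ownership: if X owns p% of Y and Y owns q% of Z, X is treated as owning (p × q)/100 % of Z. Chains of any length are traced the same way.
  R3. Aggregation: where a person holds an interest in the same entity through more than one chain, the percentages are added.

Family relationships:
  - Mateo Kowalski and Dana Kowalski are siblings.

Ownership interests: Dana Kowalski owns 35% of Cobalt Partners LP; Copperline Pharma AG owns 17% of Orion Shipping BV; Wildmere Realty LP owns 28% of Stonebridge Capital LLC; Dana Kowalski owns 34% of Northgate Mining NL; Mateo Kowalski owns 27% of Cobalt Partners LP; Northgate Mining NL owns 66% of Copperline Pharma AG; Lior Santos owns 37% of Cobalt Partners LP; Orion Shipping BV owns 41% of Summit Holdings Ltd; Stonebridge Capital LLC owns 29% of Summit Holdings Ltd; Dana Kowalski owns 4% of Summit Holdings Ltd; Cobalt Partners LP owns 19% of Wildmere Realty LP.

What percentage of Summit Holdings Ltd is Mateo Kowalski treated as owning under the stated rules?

6.520604%

By sibling attribution (R1), Mateo Kowalski is treated as also owning Dana Kowalski's interest in Cobalt Partners LP, giving 27% + 35% = 62%.
By sibling attribution (R1), Mateo Kowalski is treated as owning Dana Kowalski's 34% interest in Northgate Mining NL.
By sibling attribution (R1), Mateo Kowalski is treated as owning Dana Kowalski's 4% interest in Summit Holdings Ltd.
Chain via Cobalt Partners LP → Wildmere Realty LP → Stonebridge Capital LLC (R2): 62% × 19% × 28% × 29% = 0.956536% of Summit Holdings Ltd.
Chain via Northgate Mining NL → Copperline Pharma AG → Orion Shipping BV (R2): 34% × 66% × 17% × 41% = 1.564068% of Summit Holdings Ltd.
Direct interest in Summit Holdings Ltd: 4%.
Aggregating (R3): 0.956536% + 1.564068% + 4% = 6.520604%.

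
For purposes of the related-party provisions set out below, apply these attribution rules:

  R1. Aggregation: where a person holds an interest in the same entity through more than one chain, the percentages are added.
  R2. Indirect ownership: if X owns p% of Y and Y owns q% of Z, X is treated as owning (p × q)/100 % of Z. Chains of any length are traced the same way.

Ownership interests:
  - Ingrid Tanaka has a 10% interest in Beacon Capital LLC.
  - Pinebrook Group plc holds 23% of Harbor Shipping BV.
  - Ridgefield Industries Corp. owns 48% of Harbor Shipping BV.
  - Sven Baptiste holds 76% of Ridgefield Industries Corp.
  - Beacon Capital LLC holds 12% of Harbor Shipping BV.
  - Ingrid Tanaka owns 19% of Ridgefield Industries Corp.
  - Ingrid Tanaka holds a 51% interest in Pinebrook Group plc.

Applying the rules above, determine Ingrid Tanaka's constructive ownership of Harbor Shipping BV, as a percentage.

22.05%

Chain via Ridgefield Industries Corp. (R2): 19% × 48% = 9.12% of Harbor Shipping BV.
Chain via Pinebrook Group plc (R2): 51% × 23% = 11.73% of Harbor Shipping BV.
Chain via Beacon Capital LLC (R2): 10% × 12% = 1.2% of Harbor Shipping BV.
Aggregating (R1): 9.12% + 11.73% + 1.2% = 22.05%.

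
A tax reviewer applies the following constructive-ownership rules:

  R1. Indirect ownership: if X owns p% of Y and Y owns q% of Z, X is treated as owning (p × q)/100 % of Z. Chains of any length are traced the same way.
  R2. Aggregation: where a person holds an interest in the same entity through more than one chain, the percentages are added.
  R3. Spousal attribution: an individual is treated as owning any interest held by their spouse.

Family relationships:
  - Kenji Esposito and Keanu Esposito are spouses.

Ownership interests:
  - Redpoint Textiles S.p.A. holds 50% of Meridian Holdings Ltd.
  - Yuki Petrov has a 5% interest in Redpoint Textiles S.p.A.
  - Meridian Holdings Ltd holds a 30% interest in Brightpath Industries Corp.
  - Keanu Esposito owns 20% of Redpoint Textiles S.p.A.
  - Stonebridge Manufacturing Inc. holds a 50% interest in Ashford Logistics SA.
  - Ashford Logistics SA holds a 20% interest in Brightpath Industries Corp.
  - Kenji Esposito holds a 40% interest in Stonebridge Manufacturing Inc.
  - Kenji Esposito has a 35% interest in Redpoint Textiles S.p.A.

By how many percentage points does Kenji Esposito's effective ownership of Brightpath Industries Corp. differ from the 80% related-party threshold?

67.75

By spousal attribution (R3), Kenji Esposito is treated as also owning Keanu Esposito's interest in Redpoint Textiles S.p.A, giving 35% + 20% = 55%.
Chain via Stonebridge Manufacturing Inc. → Ashford Logistics SA (R1): 40% × 50% × 20% = 4% of Brightpath Industries Corp.
Chain via Redpoint Textiles S.p.A. → Meridian Holdings Ltd (R1): 55% × 50% × 30% = 8.25% of Brightpath Industries Corp.
Aggregating (R2): 4% + 8.25% = 12.25%.
12.25% falls short of the 80% threshold by 67.75 percentage points.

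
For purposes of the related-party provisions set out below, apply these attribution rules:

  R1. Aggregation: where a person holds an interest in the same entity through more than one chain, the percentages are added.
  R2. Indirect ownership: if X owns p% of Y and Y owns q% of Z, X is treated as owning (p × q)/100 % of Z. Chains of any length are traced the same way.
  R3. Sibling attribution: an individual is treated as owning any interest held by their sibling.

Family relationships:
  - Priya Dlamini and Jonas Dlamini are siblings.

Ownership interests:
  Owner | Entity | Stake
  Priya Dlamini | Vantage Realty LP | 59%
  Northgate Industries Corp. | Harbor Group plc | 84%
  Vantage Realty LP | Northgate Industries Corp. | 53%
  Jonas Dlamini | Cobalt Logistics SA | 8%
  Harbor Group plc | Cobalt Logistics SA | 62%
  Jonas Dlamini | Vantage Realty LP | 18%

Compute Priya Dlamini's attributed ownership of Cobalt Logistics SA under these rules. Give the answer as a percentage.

By sibling attribution (R3), Priya Dlamini is treated as also owning Jonas Dlamini's interest in Vantage Realty LP, giving 59% + 18% = 77%.
By sibling attribution (R3), Priya Dlamini is treated as owning Jonas Dlamini's 8% interest in Cobalt Logistics SA.
Chain via Vantage Realty LP → Northgate Industries Corp. → Harbor Group plc (R2): 77% × 53% × 84% × 62% = 21.253848% of Cobalt Logistics SA.
Direct interest in Cobalt Logistics SA: 8%.
Aggregating (R1): 21.253848% + 8% = 29.253848%.

29.253848%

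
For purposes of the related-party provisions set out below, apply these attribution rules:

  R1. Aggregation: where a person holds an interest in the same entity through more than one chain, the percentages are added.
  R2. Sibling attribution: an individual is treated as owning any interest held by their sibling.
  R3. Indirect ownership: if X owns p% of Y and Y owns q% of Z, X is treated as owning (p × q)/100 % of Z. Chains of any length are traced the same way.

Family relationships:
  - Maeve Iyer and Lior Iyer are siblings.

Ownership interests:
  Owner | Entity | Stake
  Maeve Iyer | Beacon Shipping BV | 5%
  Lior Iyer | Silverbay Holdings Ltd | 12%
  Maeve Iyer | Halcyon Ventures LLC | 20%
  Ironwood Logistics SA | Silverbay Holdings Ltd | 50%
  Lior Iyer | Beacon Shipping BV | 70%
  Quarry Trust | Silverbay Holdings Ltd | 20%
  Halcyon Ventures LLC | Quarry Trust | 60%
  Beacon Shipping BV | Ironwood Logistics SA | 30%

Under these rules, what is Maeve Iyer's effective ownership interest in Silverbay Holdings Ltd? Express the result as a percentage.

By sibling attribution (R2), Maeve Iyer is treated as also owning Lior Iyer's interest in Beacon Shipping BV, giving 5% + 70% = 75%.
By sibling attribution (R2), Maeve Iyer is treated as owning Lior Iyer's 12% interest in Silverbay Holdings Ltd.
Chain via Beacon Shipping BV → Ironwood Logistics SA (R3): 75% × 30% × 50% = 11.25% of Silverbay Holdings Ltd.
Chain via Halcyon Ventures LLC → Quarry Trust (R3): 20% × 60% × 20% = 2.4% of Silverbay Holdings Ltd.
Direct interest in Silverbay Holdings Ltd: 12%.
Aggregating (R1): 11.25% + 2.4% + 12% = 25.65%.

25.65%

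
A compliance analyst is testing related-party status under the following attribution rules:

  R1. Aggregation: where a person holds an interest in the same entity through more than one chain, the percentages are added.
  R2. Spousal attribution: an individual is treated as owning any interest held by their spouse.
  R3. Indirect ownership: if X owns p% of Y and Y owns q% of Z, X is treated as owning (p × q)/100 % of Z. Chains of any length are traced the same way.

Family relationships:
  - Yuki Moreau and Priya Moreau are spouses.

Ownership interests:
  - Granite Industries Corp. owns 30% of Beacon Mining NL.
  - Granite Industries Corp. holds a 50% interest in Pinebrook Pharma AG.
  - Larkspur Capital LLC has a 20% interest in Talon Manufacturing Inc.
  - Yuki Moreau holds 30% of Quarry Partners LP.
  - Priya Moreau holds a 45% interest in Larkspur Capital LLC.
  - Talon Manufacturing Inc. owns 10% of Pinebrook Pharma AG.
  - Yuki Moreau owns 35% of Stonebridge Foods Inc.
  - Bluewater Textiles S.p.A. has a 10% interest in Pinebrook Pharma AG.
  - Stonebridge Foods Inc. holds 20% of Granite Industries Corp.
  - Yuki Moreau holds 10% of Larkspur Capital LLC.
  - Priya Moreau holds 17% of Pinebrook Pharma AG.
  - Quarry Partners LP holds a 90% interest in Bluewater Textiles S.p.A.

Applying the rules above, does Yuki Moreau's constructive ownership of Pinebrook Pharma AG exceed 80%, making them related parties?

By spousal attribution (R2), Yuki Moreau is treated as also owning Priya Moreau's interest in Larkspur Capital LLC, giving 10% + 45% = 55%.
By spousal attribution (R2), Yuki Moreau is treated as owning Priya Moreau's 17% interest in Pinebrook Pharma AG.
Chain via Stonebridge Foods Inc. → Granite Industries Corp. (R3): 35% × 20% × 50% = 3.5% of Pinebrook Pharma AG.
Chain via Larkspur Capital LLC → Talon Manufacturing Inc. (R3): 55% × 20% × 10% = 1.1% of Pinebrook Pharma AG.
Chain via Quarry Partners LP → Bluewater Textiles S.p.A. (R3): 30% × 90% × 10% = 2.7% of Pinebrook Pharma AG.
Direct interest in Pinebrook Pharma AG: 17%.
Aggregating (R1): 3.5% + 1.1% + 2.7% + 17% = 24.3%.
24.3% does not exceed the 80% threshold, so Yuki is not a related party to Pinebrook Pharma AG.

No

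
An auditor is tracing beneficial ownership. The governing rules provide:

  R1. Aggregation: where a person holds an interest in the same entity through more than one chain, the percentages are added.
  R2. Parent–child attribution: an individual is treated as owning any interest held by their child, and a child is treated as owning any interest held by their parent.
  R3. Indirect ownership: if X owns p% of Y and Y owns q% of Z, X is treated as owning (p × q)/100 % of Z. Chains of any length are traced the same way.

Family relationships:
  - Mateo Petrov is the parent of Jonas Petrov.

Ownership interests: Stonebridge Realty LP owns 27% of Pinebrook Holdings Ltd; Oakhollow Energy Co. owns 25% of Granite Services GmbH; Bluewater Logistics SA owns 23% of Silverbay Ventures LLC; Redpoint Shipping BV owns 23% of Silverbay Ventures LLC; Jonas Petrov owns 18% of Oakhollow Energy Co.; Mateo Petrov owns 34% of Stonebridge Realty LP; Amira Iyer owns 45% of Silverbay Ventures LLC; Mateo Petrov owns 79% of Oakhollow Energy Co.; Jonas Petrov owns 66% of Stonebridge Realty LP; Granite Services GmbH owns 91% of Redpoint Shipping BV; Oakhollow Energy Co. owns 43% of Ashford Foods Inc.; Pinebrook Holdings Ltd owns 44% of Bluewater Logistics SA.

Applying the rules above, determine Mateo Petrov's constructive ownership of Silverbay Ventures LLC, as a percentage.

7.807925%

By parent–child attribution (R2), Mateo Petrov is treated as also owning Jonas Petrov's interest in Oakhollow Energy Co, giving 79% + 18% = 97%.
By parent–child attribution (R2), Mateo Petrov is treated as also owning Jonas Petrov's interest in Stonebridge Realty LP, giving 34% + 66% = 100%.
Chain via Oakhollow Energy Co. → Granite Services GmbH → Redpoint Shipping BV (R3): 97% × 25% × 91% × 23% = 5.075525% of Silverbay Ventures LLC.
Chain via Stonebridge Realty LP → Pinebrook Holdings Ltd → Bluewater Logistics SA (R3): 100% × 27% × 44% × 23% = 2.7324% of Silverbay Ventures LLC.
Aggregating (R1): 5.075525% + 2.7324% = 7.807925%.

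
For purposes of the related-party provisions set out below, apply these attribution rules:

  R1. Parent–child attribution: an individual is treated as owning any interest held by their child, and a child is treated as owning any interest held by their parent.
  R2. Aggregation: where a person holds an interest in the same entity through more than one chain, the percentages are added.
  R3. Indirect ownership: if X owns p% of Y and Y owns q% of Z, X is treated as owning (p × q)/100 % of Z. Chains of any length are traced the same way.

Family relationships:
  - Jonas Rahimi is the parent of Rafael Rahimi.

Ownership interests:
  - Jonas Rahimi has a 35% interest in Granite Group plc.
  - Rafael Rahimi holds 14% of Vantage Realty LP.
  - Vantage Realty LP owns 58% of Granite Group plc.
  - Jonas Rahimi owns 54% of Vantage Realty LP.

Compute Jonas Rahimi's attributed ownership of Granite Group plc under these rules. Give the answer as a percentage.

74.44%

By parent–child attribution (R1), Jonas Rahimi is treated as also owning Rafael Rahimi's interest in Vantage Realty LP, giving 54% + 14% = 68%.
Chain via Vantage Realty LP (R3): 68% × 58% = 39.44% of Granite Group plc.
Direct interest in Granite Group plc: 35%.
Aggregating (R2): 39.44% + 35% = 74.44%.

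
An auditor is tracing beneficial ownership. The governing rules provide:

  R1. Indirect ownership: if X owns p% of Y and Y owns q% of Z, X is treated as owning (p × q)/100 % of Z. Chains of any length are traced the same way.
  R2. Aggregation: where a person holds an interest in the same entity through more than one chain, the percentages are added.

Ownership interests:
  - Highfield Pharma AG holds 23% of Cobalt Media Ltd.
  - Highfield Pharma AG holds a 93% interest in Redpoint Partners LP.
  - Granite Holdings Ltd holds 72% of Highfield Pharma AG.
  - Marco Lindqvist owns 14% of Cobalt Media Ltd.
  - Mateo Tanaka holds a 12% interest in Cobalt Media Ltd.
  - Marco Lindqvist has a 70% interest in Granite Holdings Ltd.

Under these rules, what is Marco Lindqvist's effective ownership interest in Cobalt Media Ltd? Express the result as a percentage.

25.592%

Chain via Granite Holdings Ltd → Highfield Pharma AG (R1): 70% × 72% × 23% = 11.592% of Cobalt Media Ltd.
Direct interest in Cobalt Media Ltd: 14%.
Aggregating (R2): 11.592% + 14% = 25.592%.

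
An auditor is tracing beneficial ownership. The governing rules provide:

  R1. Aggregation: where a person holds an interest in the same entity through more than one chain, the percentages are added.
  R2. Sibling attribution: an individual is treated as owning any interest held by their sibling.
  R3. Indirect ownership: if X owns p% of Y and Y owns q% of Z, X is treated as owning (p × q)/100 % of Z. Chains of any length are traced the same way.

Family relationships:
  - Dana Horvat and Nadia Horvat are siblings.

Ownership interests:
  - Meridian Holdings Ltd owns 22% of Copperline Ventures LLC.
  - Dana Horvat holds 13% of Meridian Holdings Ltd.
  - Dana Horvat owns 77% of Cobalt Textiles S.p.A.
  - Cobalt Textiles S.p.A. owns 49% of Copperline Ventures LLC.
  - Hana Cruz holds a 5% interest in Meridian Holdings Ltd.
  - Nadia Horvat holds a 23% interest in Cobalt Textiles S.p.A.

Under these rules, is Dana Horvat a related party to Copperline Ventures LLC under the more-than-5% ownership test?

By sibling attribution (R2), Dana Horvat is treated as also owning Nadia Horvat's interest in Cobalt Textiles S.p.A, giving 77% + 23% = 100%.
Chain via Cobalt Textiles S.p.A. (R3): 100% × 49% = 49% of Copperline Ventures LLC.
Chain via Meridian Holdings Ltd (R3): 13% × 22% = 2.86% of Copperline Ventures LLC.
Aggregating (R1): 49% + 2.86% = 51.86%.
51.86% exceeds the 5% threshold, so Dana is a related party to Copperline Ventures LLC.

Yes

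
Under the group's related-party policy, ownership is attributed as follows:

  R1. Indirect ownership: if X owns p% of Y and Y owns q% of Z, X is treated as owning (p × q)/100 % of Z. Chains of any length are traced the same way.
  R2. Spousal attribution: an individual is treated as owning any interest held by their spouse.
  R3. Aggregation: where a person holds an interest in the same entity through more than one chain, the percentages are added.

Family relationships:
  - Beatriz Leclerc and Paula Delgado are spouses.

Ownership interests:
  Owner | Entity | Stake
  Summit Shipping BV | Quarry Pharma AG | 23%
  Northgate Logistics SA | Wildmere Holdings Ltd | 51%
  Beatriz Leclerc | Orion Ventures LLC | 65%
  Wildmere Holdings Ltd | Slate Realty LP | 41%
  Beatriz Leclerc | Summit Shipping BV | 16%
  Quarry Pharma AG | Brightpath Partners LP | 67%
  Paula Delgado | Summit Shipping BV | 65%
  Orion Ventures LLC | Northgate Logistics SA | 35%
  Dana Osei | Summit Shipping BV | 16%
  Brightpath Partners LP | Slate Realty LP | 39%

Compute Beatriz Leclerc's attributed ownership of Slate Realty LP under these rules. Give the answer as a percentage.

9.625044%

By spousal attribution (R2), Beatriz Leclerc is treated as also owning Paula Delgado's interest in Summit Shipping BV, giving 16% + 65% = 81%.
Chain via Summit Shipping BV → Quarry Pharma AG → Brightpath Partners LP (R1): 81% × 23% × 67% × 39% = 4.868019% of Slate Realty LP.
Chain via Orion Ventures LLC → Northgate Logistics SA → Wildmere Holdings Ltd (R1): 65% × 35% × 51% × 41% = 4.757025% of Slate Realty LP.
Aggregating (R3): 4.868019% + 4.757025% = 9.625044%.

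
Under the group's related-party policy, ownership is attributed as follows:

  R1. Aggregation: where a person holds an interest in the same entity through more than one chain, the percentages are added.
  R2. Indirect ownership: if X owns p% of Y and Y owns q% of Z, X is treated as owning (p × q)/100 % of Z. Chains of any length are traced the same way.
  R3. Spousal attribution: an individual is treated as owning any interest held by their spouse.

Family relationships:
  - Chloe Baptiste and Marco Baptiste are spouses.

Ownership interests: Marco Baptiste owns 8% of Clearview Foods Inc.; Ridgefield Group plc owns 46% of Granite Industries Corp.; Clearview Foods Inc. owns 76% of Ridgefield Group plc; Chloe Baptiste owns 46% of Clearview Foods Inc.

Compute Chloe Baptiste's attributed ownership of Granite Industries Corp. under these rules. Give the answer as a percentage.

By spousal attribution (R3), Chloe Baptiste is treated as also owning Marco Baptiste's interest in Clearview Foods Inc, giving 46% + 8% = 54%.
Chain via Clearview Foods Inc. → Ridgefield Group plc (R2): 54% × 76% × 46% = 18.8784% of Granite Industries Corp.

18.8784%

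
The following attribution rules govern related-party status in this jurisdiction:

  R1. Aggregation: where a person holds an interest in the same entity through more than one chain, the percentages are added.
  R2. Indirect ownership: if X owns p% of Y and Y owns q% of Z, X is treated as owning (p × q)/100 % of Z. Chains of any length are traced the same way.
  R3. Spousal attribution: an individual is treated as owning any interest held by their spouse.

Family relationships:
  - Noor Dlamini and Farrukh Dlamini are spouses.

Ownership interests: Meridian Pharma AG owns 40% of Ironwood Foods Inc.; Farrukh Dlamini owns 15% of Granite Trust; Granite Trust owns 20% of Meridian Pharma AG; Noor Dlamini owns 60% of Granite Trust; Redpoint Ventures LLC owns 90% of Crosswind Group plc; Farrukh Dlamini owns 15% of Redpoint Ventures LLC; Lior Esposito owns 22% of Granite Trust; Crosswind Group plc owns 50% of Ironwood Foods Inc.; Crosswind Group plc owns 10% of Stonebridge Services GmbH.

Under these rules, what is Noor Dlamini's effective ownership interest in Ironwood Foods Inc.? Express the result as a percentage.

12.75%

By spousal attribution (R3), Noor Dlamini is treated as also owning Farrukh Dlamini's interest in Granite Trust, giving 60% + 15% = 75%.
By spousal attribution (R3), Noor Dlamini is treated as owning Farrukh Dlamini's 15% interest in Redpoint Ventures LLC.
Chain via Granite Trust → Meridian Pharma AG (R2): 75% × 20% × 40% = 6% of Ironwood Foods Inc.
Chain via Redpoint Ventures LLC → Crosswind Group plc (R2): 15% × 90% × 50% = 6.75% of Ironwood Foods Inc.
Aggregating (R1): 6% + 6.75% = 12.75%.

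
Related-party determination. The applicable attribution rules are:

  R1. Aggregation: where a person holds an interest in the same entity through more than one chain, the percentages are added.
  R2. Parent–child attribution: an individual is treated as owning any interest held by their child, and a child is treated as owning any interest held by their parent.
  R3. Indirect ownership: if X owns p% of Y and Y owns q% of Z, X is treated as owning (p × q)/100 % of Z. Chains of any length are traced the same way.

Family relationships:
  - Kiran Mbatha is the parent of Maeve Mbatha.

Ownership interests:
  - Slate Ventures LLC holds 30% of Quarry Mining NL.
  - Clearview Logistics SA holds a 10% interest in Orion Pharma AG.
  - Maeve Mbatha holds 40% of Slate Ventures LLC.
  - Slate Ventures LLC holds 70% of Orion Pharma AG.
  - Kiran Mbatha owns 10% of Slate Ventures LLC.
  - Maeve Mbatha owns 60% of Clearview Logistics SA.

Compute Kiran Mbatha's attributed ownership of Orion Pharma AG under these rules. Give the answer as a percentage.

41%

By parent–child attribution (R2), Kiran Mbatha is treated as also owning Maeve Mbatha's interest in Slate Ventures LLC, giving 10% + 40% = 50%.
By parent–child attribution (R2), Kiran Mbatha is treated as owning Maeve Mbatha's 60% interest in Clearview Logistics SA.
Chain via Slate Ventures LLC (R3): 50% × 70% = 35% of Orion Pharma AG.
Chain via Clearview Logistics SA (R3): 60% × 10% = 6% of Orion Pharma AG.
Aggregating (R1): 35% + 6% = 41%.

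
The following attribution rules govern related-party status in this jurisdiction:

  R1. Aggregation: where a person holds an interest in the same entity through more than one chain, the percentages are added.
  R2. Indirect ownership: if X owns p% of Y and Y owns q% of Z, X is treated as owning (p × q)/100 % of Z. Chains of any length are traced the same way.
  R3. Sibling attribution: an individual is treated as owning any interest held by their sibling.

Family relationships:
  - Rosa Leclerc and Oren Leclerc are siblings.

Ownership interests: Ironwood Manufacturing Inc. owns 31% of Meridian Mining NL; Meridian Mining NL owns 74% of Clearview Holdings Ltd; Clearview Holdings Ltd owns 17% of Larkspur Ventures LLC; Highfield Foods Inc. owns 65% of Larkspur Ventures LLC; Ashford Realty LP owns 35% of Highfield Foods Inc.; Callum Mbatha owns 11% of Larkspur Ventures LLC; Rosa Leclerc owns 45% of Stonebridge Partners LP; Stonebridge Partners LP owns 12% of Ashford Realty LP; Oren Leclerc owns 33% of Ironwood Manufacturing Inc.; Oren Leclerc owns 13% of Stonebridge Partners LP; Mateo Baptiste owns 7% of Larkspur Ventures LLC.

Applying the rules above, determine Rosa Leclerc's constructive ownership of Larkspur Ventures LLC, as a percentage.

2.870334%

By sibling attribution (R3), Rosa Leclerc is treated as also owning Oren Leclerc's interest in Stonebridge Partners LP, giving 45% + 13% = 58%.
By sibling attribution (R3), Rosa Leclerc is treated as owning Oren Leclerc's 33% interest in Ironwood Manufacturing Inc.
Chain via Stonebridge Partners LP → Ashford Realty LP → Highfield Foods Inc. (R2): 58% × 12% × 35% × 65% = 1.5834% of Larkspur Ventures LLC.
Chain via Ironwood Manufacturing Inc. → Meridian Mining NL → Clearview Holdings Ltd (R2): 33% × 31% × 74% × 17% = 1.286934% of Larkspur Ventures LLC.
Aggregating (R1): 1.5834% + 1.286934% = 2.870334%.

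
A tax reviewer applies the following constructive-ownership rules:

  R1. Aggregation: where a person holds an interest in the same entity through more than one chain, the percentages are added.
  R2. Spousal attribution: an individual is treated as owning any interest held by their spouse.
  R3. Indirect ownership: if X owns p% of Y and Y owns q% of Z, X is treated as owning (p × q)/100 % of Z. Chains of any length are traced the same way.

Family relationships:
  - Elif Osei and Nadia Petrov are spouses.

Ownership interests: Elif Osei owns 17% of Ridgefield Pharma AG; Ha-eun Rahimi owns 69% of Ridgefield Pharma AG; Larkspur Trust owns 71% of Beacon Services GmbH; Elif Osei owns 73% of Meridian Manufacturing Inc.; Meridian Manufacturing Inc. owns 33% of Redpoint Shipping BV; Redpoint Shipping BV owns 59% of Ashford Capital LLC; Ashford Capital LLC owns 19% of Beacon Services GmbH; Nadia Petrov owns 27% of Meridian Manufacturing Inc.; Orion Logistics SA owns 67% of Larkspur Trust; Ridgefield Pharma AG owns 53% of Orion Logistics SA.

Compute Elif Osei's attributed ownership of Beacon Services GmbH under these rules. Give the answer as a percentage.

By spousal attribution (R2), Elif Osei is treated as also owning Nadia Petrov's interest in Meridian Manufacturing Inc, giving 73% + 27% = 100%.
Chain via Ridgefield Pharma AG → Orion Logistics SA → Larkspur Trust (R3): 17% × 53% × 67% × 71% = 4.286057% of Beacon Services GmbH.
Chain via Meridian Manufacturing Inc. → Redpoint Shipping BV → Ashford Capital LLC (R3): 100% × 33% × 59% × 19% = 3.6993% of Beacon Services GmbH.
Aggregating (R1): 4.286057% + 3.6993% = 7.985357%.

7.985357%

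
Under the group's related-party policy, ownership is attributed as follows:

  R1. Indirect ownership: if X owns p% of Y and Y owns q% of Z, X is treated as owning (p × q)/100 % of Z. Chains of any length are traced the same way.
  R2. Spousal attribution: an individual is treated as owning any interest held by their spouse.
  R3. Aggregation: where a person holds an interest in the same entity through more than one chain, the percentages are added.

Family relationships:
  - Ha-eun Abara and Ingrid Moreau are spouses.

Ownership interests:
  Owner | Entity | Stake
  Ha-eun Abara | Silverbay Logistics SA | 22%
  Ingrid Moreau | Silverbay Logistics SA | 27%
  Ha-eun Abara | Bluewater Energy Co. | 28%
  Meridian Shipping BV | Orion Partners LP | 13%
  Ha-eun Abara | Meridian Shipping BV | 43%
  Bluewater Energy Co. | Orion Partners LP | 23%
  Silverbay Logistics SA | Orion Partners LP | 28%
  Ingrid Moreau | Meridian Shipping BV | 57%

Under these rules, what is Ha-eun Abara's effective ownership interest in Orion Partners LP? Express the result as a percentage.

33.16%

By spousal attribution (R2), Ha-eun Abara is treated as also owning Ingrid Moreau's interest in Silverbay Logistics SA, giving 22% + 27% = 49%.
By spousal attribution (R2), Ha-eun Abara is treated as also owning Ingrid Moreau's interest in Meridian Shipping BV, giving 43% + 57% = 100%.
Chain via Silverbay Logistics SA (R1): 49% × 28% = 13.72% of Orion Partners LP.
Chain via Bluewater Energy Co. (R1): 28% × 23% = 6.44% of Orion Partners LP.
Chain via Meridian Shipping BV (R1): 100% × 13% = 13% of Orion Partners LP.
Aggregating (R3): 13.72% + 6.44% + 13% = 33.16%.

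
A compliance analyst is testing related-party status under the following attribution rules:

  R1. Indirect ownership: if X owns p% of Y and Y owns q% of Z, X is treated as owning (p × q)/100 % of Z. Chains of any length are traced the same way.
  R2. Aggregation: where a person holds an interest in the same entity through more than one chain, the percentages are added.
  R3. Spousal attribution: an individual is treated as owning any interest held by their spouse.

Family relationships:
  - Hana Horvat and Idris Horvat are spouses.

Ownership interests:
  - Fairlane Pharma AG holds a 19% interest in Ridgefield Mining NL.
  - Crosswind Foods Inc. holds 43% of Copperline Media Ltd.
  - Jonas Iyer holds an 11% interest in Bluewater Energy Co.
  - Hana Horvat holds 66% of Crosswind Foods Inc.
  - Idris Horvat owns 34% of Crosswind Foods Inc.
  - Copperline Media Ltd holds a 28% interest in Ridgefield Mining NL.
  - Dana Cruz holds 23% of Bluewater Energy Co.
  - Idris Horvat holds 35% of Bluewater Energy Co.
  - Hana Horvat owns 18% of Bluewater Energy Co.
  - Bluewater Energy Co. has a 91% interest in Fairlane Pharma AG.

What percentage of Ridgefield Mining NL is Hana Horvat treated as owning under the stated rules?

By spousal attribution (R3), Hana Horvat is treated as also owning Idris Horvat's interest in Bluewater Energy Co, giving 18% + 35% = 53%.
By spousal attribution (R3), Hana Horvat is treated as also owning Idris Horvat's interest in Crosswind Foods Inc, giving 66% + 34% = 100%.
Chain via Bluewater Energy Co. → Fairlane Pharma AG (R1): 53% × 91% × 19% = 9.1637% of Ridgefield Mining NL.
Chain via Crosswind Foods Inc. → Copperline Media Ltd (R1): 100% × 43% × 28% = 12.04% of Ridgefield Mining NL.
Aggregating (R2): 9.1637% + 12.04% = 21.2037%.

21.2037%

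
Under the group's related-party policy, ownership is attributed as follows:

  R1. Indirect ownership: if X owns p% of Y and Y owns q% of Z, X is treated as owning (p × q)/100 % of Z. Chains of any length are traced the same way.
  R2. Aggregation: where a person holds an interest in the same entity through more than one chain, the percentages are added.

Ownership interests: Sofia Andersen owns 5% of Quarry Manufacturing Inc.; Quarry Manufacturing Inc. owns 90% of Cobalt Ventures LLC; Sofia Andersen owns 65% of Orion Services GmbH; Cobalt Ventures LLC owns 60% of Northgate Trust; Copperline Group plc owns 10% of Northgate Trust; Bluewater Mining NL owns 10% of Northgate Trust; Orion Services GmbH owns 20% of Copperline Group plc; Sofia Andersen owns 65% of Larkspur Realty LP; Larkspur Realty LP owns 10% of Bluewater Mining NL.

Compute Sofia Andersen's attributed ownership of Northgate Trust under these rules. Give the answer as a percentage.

4.65%

Chain via Larkspur Realty LP → Bluewater Mining NL (R1): 65% × 10% × 10% = 0.65% of Northgate Trust.
Chain via Orion Services GmbH → Copperline Group plc (R1): 65% × 20% × 10% = 1.3% of Northgate Trust.
Chain via Quarry Manufacturing Inc. → Cobalt Ventures LLC (R1): 5% × 90% × 60% = 2.7% of Northgate Trust.
Aggregating (R2): 0.65% + 1.3% + 2.7% = 4.65%.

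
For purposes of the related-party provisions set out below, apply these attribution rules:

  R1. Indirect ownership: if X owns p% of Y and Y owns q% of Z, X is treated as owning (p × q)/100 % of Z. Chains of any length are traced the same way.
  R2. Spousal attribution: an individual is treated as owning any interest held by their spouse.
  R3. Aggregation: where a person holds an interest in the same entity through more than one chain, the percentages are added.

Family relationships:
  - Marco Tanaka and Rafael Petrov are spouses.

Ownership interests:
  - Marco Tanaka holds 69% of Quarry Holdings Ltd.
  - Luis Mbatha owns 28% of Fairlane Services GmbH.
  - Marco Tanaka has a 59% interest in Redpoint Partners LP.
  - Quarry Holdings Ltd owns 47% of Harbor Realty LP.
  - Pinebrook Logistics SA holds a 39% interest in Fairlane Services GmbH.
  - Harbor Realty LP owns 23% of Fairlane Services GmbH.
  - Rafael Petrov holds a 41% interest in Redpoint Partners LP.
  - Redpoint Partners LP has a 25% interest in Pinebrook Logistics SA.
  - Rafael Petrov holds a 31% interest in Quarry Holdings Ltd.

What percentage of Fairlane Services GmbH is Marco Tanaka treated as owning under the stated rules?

By spousal attribution (R2), Marco Tanaka is treated as also owning Rafael Petrov's interest in Redpoint Partners LP, giving 59% + 41% = 100%.
By spousal attribution (R2), Marco Tanaka is treated as also owning Rafael Petrov's interest in Quarry Holdings Ltd, giving 69% + 31% = 100%.
Chain via Redpoint Partners LP → Pinebrook Logistics SA (R1): 100% × 25% × 39% = 9.75% of Fairlane Services GmbH.
Chain via Quarry Holdings Ltd → Harbor Realty LP (R1): 100% × 47% × 23% = 10.81% of Fairlane Services GmbH.
Aggregating (R3): 9.75% + 10.81% = 20.56%.

20.56%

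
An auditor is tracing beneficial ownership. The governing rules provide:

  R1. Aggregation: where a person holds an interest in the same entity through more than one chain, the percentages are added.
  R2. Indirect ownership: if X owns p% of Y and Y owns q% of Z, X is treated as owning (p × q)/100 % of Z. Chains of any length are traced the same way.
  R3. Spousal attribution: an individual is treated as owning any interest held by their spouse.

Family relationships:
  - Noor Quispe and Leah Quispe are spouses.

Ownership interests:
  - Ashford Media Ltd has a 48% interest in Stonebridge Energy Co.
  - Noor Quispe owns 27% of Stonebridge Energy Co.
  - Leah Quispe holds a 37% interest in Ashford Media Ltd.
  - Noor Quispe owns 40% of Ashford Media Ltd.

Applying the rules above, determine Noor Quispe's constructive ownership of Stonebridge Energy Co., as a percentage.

63.96%

By spousal attribution (R3), Noor Quispe is treated as also owning Leah Quispe's interest in Ashford Media Ltd, giving 40% + 37% = 77%.
Chain via Ashford Media Ltd (R2): 77% × 48% = 36.96% of Stonebridge Energy Co.
Direct interest in Stonebridge Energy Co: 27%.
Aggregating (R1): 36.96% + 27% = 63.96%.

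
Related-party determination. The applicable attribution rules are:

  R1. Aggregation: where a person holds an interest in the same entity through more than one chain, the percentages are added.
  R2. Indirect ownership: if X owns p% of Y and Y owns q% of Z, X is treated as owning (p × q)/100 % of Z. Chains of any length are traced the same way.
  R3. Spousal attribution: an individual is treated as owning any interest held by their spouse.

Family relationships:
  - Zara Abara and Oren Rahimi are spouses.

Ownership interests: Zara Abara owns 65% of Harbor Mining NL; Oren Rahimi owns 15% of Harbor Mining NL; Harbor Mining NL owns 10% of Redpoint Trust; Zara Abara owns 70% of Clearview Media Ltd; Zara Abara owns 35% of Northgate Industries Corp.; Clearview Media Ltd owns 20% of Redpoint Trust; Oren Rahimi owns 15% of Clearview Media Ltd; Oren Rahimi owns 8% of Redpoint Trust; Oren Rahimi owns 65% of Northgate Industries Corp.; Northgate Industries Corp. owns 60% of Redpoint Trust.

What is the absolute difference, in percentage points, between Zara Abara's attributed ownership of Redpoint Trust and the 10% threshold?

83

By spousal attribution (R3), Zara Abara is treated as also owning Oren Rahimi's interest in Harbor Mining NL, giving 65% + 15% = 80%.
By spousal attribution (R3), Zara Abara is treated as also owning Oren Rahimi's interest in Northgate Industries Corp, giving 35% + 65% = 100%.
By spousal attribution (R3), Zara Abara is treated as also owning Oren Rahimi's interest in Clearview Media Ltd, giving 70% + 15% = 85%.
By spousal attribution (R3), Zara Abara is treated as owning Oren Rahimi's 8% interest in Redpoint Trust.
Chain via Harbor Mining NL (R2): 80% × 10% = 8% of Redpoint Trust.
Chain via Northgate Industries Corp. (R2): 100% × 60% = 60% of Redpoint Trust.
Chain via Clearview Media Ltd (R2): 85% × 20% = 17% of Redpoint Trust.
Direct interest in Redpoint Trust: 8%.
Aggregating (R1): 8% + 60% + 17% + 8% = 93%.
93% exceeds the 10% threshold by 83 percentage points.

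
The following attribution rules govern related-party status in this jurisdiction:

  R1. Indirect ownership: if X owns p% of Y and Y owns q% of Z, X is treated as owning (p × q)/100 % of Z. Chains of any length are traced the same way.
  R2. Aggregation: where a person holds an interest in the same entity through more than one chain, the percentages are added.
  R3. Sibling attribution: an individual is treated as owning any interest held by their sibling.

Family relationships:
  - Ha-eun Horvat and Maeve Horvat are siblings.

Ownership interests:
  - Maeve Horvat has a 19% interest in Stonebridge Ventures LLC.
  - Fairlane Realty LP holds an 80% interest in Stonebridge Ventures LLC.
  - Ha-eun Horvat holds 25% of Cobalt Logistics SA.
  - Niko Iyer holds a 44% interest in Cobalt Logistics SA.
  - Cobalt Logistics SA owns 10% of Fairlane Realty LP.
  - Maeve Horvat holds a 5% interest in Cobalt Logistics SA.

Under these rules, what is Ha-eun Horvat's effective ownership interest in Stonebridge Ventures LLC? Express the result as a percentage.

21.4%

By sibling attribution (R3), Ha-eun Horvat is treated as also owning Maeve Horvat's interest in Cobalt Logistics SA, giving 25% + 5% = 30%.
By sibling attribution (R3), Ha-eun Horvat is treated as owning Maeve Horvat's 19% interest in Stonebridge Ventures LLC.
Chain via Cobalt Logistics SA → Fairlane Realty LP (R1): 30% × 10% × 80% = 2.4% of Stonebridge Ventures LLC.
Direct interest in Stonebridge Ventures LLC: 19%.
Aggregating (R2): 2.4% + 19% = 21.4%.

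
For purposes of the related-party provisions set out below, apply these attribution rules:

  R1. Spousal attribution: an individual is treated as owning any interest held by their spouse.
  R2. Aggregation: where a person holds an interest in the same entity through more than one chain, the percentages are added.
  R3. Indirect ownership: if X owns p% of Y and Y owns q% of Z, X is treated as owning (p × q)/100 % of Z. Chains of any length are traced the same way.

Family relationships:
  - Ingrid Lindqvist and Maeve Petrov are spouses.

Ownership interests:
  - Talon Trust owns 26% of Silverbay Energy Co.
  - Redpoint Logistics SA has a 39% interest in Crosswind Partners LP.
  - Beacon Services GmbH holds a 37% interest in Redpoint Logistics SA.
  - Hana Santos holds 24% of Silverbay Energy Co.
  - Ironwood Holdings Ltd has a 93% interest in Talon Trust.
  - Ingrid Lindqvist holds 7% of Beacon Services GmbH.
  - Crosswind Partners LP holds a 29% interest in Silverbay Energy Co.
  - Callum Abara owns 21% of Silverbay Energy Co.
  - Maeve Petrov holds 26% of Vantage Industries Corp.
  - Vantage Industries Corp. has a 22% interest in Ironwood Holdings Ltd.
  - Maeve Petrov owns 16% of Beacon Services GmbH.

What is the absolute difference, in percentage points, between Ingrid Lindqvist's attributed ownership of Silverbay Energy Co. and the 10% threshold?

By spousal attribution (R1), Ingrid Lindqvist is treated as also owning Maeve Petrov's interest in Beacon Services GmbH, giving 7% + 16% = 23%.
By spousal attribution (R1), Ingrid Lindqvist is treated as owning Maeve Petrov's 26% interest in Vantage Industries Corp.
Chain via Beacon Services GmbH → Redpoint Logistics SA → Crosswind Partners LP (R3): 23% × 37% × 39% × 29% = 0.962481% of Silverbay Energy Co.
Chain via Vantage Industries Corp. → Ironwood Holdings Ltd → Talon Trust (R3): 26% × 22% × 93% × 26% = 1.383096% of Silverbay Energy Co.
Aggregating (R2): 0.962481% + 1.383096% = 2.345577%.
2.345577% falls short of the 10% threshold by 7.654423 percentage points.

7.654423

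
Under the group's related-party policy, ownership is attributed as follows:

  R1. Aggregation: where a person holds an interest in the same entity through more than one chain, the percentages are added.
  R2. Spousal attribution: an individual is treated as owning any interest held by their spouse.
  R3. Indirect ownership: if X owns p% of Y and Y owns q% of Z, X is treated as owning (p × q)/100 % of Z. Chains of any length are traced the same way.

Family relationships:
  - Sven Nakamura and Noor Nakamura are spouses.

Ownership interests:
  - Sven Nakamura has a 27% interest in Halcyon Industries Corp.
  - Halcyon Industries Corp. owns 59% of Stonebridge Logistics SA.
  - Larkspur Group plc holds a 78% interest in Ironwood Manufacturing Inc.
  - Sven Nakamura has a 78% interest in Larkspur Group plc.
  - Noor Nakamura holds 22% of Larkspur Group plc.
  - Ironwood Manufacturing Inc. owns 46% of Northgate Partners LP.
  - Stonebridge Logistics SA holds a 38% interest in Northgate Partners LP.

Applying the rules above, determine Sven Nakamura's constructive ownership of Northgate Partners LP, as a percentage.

By spousal attribution (R2), Sven Nakamura is treated as also owning Noor Nakamura's interest in Larkspur Group plc, giving 78% + 22% = 100%.
Chain via Larkspur Group plc → Ironwood Manufacturing Inc. (R3): 100% × 78% × 46% = 35.88% of Northgate Partners LP.
Chain via Halcyon Industries Corp. → Stonebridge Logistics SA (R3): 27% × 59% × 38% = 6.0534% of Northgate Partners LP.
Aggregating (R1): 35.88% + 6.0534% = 41.9334%.

41.9334%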